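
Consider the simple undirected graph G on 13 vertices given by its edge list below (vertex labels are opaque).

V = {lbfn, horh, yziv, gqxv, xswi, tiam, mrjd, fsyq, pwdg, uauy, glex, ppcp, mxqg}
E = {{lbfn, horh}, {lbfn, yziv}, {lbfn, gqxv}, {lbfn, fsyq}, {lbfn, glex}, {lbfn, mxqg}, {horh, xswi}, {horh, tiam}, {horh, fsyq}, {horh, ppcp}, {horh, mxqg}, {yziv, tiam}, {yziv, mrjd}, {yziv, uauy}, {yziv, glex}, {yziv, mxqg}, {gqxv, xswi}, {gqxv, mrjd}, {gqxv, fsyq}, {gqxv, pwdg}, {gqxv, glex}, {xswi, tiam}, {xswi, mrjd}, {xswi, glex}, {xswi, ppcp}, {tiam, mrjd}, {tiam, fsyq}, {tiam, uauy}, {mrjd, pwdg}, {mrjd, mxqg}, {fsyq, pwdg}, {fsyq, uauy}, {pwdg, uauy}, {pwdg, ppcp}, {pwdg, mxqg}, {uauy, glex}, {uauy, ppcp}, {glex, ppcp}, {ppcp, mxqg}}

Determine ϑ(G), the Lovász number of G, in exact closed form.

sqrt(13)

Vertex tiam has 6 neighbors: horh, yziv, xswi, mrjd, fsyq, uauy.
deg(fsyq) = 6; N(fsyq) = {lbfn, horh, gqxv, tiam, pwdg, uauy}.
Vertex glex has 6 neighbors: lbfn, yziv, gqxv, xswi, uauy, ppcp.
Vertex uauy has 6 neighbors: yziv, tiam, fsyq, pwdg, glex, ppcp.
deg(v) = 6 for all v (|V|=13); Paley(13): SR with (k,λ,μ)=(6,2,3).
Distinct eigenvalues (to 4 d.p.): [6.0, 1.3028, -2.3028].
With N=13: ϑ(G) = 13·(-(-sqrt(13)/2 - 1/2))/(6−(-sqrt(13)/2 - 1/2)) = sqrt(13).
≈ 3.6056 (to 4 d.p.).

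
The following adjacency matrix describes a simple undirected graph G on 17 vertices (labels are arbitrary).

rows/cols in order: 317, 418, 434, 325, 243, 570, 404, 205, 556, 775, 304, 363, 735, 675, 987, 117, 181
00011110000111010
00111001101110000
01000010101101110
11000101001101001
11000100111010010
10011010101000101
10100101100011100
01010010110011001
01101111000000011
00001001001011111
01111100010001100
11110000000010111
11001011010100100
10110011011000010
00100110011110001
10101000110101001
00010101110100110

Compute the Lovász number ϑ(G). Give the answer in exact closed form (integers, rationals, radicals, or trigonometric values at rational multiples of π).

sqrt(17)

Vertex 325 has 8 neighbors: 317, 418, 570, 205, 304, 363, 675, 181.
N(117) = {317, 434, 243, 556, 775, 363, 675, 181}, |N(117)| = 8.
deg(570) = 8; N(570) = {317, 325, 243, 404, 556, 304, 987, 181}.
N(181) = {325, 570, 205, 556, 775, 363, 987, 117}, |N(181)| = 8.
17-vertex 8-regular graph: SR(17,8,3,4) — a Paley graph.
A has 3 distinct eigenvalues ≈ [8.0, 1.561553, -2.561553].
λ_max=8, λ_min=-sqrt(17)/2 - 1/2; ϑ = −17·λ_min/(λ_max−λ_min) = sqrt(17).
Numerically 4.1231056.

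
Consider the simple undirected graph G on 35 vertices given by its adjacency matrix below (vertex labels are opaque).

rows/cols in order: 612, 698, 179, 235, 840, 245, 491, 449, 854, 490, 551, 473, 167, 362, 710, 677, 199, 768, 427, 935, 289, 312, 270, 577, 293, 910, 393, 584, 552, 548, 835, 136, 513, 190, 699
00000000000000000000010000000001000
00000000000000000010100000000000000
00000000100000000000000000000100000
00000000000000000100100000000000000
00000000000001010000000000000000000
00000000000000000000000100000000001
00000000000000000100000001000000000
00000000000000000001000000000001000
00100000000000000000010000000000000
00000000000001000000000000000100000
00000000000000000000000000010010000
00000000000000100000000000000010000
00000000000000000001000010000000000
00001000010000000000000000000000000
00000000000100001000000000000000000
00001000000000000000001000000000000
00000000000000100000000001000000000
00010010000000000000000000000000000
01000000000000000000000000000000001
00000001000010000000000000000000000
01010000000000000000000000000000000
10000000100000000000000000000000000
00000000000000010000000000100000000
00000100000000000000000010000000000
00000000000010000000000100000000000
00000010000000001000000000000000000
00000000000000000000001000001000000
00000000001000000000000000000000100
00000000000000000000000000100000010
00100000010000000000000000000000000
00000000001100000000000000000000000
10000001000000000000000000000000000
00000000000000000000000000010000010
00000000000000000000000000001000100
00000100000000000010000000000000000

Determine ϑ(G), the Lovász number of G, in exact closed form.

35*cos(pi/35)/(cos(pi/35) + 1)

deg(235) = 2; N(235) = {768, 289}.
deg(935) = 2; N(935) = {449, 167}.
deg(136) = 2; N(136) = {612, 449}.
Vertex 768 has 2 neighbors: 235, 491.
Every vertex has degree 2 (N=35); a single 35-cycle (edge-transitive).
spec(A) ≈ [2.0, 1.968, 1.872, 1.717, 1.506, 1.247, 0.948, 0.618, 0.268, -0.09, -0.445, -0.786, -1.102, -1.382, -1.618, -1.802, -1.928, -1.992] (distinct, 3 d.p.).
ϑ = −N·λ_min/(λ_max−λ_min) = −35·(-2*cos(pi/35))/(2−(-2*cos(pi/35))) = 35*cos(pi/35)/(cos(pi/35) + 1).
= 17.464704… (decimal).
α=17, χ(Ḡ)=18; ϑ=35*cos(pi/35)/(cos(pi/35) + 1) lies between (both strict).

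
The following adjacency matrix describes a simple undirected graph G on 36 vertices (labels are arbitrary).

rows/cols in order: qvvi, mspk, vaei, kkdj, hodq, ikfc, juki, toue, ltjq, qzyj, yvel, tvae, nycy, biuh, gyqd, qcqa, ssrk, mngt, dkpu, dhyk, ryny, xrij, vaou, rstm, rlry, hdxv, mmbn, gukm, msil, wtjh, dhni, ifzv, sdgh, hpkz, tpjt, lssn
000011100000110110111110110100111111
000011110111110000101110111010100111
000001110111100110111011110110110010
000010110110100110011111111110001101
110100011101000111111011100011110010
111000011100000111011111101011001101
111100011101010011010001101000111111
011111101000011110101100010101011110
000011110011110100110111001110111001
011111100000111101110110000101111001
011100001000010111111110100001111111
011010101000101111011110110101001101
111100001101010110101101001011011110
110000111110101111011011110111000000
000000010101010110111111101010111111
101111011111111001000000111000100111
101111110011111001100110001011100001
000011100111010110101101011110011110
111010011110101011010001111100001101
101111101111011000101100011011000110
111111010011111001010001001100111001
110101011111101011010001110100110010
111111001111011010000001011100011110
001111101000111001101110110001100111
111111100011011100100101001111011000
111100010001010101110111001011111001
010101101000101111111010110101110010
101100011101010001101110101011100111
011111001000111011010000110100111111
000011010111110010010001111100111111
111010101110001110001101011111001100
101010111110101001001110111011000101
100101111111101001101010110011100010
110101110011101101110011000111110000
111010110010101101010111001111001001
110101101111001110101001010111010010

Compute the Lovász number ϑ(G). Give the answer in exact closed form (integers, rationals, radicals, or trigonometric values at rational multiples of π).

8

N(rlry) = {qvvi, mspk, vaei, kkdj, hodq, ikfc, juki, yvel, tvae, biuh, gyqd, qcqa, dkpu, xrij, rstm, mmbn, gukm, msil, wtjh, ifzv, sdgh}, |N(rlry)| = 21.
deg(hpkz) = 21; N(hpkz) = {qvvi, mspk, kkdj, ikfc, juki, toue, yvel, tvae, nycy, gyqd, qcqa, mngt, dkpu, dhyk, vaou, rstm, gukm, msil, wtjh, dhni, ifzv}.
N(xrij) = {qvvi, mspk, kkdj, ikfc, toue, ltjq, qzyj, yvel, tvae, nycy, gyqd, ssrk, mngt, dhyk, rstm, rlry, hdxv, gukm, dhni, ifzv, tpjt}, |N(xrij)| = 21.
Vertex dhyk has 21 neighbors: qvvi, vaei, kkdj, hodq, ikfc, juki, ltjq, qzyj, yvel, tvae, biuh, gyqd, dkpu, ryny, xrij, hdxv, mmbn, msil, wtjh, hpkz, tpjt.
Regular of degree 21 on 36 vertices: Kneser K(9,2) on C(9,2)=36 vertices.
Distinct eigenvalues (to 4 d.p.): [21.0, 1.0, -6.0].
Lovász: ϑ = −36(-6)/(21+-1*(-6)) = 8.
≈ 8.00000000 (to 8 d.p.).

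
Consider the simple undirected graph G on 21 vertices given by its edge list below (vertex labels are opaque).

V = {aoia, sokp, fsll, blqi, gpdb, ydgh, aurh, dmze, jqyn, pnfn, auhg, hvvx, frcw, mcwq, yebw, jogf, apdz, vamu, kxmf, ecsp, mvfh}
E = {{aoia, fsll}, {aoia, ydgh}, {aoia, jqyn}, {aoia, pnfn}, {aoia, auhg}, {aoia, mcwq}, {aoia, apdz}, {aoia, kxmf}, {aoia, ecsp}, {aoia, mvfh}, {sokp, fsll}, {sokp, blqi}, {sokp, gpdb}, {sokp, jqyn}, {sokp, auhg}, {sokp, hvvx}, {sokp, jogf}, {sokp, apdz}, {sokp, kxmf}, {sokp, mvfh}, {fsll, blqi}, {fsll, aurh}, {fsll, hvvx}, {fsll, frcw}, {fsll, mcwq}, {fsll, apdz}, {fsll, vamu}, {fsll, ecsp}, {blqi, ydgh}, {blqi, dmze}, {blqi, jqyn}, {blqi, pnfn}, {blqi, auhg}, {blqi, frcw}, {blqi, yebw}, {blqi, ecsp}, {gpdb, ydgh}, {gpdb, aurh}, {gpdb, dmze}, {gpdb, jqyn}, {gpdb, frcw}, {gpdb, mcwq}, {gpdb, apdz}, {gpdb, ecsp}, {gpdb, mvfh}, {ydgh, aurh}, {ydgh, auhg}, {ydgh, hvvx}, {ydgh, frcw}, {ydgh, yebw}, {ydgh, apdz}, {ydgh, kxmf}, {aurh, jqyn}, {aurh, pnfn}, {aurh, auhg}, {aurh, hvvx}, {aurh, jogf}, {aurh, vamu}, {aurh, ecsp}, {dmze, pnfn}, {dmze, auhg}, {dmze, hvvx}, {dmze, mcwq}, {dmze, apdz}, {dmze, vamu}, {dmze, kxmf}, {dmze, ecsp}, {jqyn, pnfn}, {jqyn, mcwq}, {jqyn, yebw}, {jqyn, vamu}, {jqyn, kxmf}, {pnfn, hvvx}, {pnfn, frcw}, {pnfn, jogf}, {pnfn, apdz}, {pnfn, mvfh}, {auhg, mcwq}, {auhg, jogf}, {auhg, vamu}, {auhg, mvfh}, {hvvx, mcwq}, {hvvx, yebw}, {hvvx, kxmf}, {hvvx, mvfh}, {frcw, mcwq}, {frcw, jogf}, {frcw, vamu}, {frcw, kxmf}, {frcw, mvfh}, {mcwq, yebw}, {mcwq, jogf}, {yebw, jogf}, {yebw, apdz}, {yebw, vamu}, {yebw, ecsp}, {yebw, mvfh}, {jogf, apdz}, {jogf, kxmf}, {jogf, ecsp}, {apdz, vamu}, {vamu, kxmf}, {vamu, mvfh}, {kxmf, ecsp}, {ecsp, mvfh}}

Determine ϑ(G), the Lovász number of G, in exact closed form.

N(frcw) = {fsll, blqi, gpdb, ydgh, pnfn, mcwq, jogf, vamu, kxmf, mvfh}, |N(frcw)| = 10.
N(jqyn) = {aoia, sokp, blqi, gpdb, aurh, pnfn, mcwq, yebw, vamu, kxmf}, |N(jqyn)| = 10.
N(jogf) = {sokp, aurh, pnfn, auhg, frcw, mcwq, yebw, apdz, kxmf, ecsp}, |N(jogf)| = 10.
N(fsll) = {aoia, sokp, blqi, aurh, hvvx, frcw, mcwq, apdz, vamu, ecsp}, |N(fsll)| = 10.
Regular of degree 10 on 21 vertices: this is K(7,2), the Kneser graph.
spec(A) ≈ [10.0, 1.0, -4.0] (distinct, 6 d.p.).
−21·(-4) / ((10)−(-4)) = 6 = ϑ(G).
ϑ(G) ≈ 6.0000.

6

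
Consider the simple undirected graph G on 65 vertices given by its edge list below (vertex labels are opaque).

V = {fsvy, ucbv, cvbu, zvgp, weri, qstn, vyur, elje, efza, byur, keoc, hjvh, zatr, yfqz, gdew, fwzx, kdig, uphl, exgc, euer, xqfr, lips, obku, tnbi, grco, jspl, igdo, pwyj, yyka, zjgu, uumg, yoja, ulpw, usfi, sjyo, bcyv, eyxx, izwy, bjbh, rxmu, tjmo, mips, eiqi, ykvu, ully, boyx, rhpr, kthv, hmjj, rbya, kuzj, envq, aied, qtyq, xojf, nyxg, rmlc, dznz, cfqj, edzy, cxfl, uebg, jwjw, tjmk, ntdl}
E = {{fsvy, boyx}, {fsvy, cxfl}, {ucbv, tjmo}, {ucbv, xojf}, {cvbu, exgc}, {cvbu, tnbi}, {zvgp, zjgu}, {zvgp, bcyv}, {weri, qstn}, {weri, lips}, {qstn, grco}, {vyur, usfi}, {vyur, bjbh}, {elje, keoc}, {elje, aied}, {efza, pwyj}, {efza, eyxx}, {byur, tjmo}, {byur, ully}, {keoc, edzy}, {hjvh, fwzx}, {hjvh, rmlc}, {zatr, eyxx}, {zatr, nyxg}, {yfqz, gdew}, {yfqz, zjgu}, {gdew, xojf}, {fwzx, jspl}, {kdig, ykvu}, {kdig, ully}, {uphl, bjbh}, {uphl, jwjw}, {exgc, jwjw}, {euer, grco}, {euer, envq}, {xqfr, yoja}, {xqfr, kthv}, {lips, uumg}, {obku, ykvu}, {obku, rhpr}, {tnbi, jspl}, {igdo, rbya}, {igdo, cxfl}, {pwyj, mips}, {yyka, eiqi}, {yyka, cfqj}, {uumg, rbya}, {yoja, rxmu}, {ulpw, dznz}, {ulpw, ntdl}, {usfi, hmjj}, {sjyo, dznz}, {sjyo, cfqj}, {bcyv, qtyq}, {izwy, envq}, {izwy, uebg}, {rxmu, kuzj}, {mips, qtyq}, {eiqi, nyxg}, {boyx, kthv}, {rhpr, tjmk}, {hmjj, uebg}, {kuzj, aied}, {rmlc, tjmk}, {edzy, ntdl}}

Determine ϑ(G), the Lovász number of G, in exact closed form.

Vertex euer has 2 neighbors: grco, envq.
deg(igdo) = 2; N(igdo) = {rbya, cxfl}.
N(efza) = {pwyj, eyxx}, |N(efza)| = 2.
Vertex bjbh has 2 neighbors: vyur, uphl.
G on 65 vertices is 2-regular; this is C_{65}, the 65-cycle.
spec(A) ≈ [2.0, 1.99066, 1.96274, 1.91649, 1.85235, 1.77091, 1.67294, 1.55935, 1.4312, 1.28968, 1.13613, 0.97197, 0.79873, 0.61803, 0.43157, 0.24107, 0.04833, -0.14487, -0.33671, -0.52541, -0.70921, -0.88638, -1.05528, -1.21433, -1.36203, -1.49702, -1.61803, -1.72394, -1.81375, -1.88662, -1.94188, -1.97901, -1.99766] (distinct, 5 d.p.).
Lovász (edge-transitive): ϑ = −65·(-2*cos(pi/65))/((2)−(-2*cos(pi/65))) = 65*cos(pi/65)/(cos(pi/65) + 1).
ϑ(G) ≈ 32.48101260.
Sandwich: α(G)=32 ≤ ϑ(G)=65*cos(pi/65)/(cos(pi/65) + 1) ≤ χ(Ḡ)=33 (both strict).

65*cos(pi/65)/(cos(pi/65) + 1)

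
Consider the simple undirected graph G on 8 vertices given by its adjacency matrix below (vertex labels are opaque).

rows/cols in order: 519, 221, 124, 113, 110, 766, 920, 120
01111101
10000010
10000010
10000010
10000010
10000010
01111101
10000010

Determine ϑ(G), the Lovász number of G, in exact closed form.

6

N(519) = {221, 124, 113, 110, 766, 120}, |N(519)| = 6.
N(120) = {519, 920}, |N(120)| = 2.
deg(110) = 2; N(110) = {519, 920}.
N(124) = {519, 920}, |N(124)| = 2.
G = K_{6,2}: α = 6 = χ(Ḡ), so ϑ = 6.
Numerically 6.0000000.
Check 6 ≤ 6 ≤ 6: collapsed.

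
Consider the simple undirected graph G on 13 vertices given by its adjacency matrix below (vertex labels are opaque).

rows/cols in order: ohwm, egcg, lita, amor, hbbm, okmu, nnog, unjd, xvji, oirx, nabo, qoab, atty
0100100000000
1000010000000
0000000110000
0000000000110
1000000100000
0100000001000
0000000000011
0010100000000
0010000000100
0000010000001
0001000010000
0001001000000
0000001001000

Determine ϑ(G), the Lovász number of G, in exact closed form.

13*cos(pi/13)/(cos(pi/13) + 1)

N(amor) = {nabo, qoab}, |N(amor)| = 2.
Vertex unjd has 2 neighbors: lita, hbbm.
N(nnog) = {qoab, atty}, |N(nnog)| = 2.
deg(okmu) = 2; N(okmu) = {egcg, oirx}.
G on 13 vertices is 2-regular; the odd cycle C_{13}.
spec(A) ≈ [2.0, 1.771, 1.136, 0.241, -0.709, -1.497, -1.942] (distinct, 3 d.p.).
ϑ = −N·λ_min/(λ_max−λ_min) = −13·(-2*cos(pi/13))/(2−(-2*cos(pi/13))) = 13*cos(pi/13)/(cos(pi/13) + 1).
Numerically 6.404168563.
Lovász sandwich 6 ≤ 13*cos(pi/13)/(cos(pi/13) + 1) ≤ 7: both strict.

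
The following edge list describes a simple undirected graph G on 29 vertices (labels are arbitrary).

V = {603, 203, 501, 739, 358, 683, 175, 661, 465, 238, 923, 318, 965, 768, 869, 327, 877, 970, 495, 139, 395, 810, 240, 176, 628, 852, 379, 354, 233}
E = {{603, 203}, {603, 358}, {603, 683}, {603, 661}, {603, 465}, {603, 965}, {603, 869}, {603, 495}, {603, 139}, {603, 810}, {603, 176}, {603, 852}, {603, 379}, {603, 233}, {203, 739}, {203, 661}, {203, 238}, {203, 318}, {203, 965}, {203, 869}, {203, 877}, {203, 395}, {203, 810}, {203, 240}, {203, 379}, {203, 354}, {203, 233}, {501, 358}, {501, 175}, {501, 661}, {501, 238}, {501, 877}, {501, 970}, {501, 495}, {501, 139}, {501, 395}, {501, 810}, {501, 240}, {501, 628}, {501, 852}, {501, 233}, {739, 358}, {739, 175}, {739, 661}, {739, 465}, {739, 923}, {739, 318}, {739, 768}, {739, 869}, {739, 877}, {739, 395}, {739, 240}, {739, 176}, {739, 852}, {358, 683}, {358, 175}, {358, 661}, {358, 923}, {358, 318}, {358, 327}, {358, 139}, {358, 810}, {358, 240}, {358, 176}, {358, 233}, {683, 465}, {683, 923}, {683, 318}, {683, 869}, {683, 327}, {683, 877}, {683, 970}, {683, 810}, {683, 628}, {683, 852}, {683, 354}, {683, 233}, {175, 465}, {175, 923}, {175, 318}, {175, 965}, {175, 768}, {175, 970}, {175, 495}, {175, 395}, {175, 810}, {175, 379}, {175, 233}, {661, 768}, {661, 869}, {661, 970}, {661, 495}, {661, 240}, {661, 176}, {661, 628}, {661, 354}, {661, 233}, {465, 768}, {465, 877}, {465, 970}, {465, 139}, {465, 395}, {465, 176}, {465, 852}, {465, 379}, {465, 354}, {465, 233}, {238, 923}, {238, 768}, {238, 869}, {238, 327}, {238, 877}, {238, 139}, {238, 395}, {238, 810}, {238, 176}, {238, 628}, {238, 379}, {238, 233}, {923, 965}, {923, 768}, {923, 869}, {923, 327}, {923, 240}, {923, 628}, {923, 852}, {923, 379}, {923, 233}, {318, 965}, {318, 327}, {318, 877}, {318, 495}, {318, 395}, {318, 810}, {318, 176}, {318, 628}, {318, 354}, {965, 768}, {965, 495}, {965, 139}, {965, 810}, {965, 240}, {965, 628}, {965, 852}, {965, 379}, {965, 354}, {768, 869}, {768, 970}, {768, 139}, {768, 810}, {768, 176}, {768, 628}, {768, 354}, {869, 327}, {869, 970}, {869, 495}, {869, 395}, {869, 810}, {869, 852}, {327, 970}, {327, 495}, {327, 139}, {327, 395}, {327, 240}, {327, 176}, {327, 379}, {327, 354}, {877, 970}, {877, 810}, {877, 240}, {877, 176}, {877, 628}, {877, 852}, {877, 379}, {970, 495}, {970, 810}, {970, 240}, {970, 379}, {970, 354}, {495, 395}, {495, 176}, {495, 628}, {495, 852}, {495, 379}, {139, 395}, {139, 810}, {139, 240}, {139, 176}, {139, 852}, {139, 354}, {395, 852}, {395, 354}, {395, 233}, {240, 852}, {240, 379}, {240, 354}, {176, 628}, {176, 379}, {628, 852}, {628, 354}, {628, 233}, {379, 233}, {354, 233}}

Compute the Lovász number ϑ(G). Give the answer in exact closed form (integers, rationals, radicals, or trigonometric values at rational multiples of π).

deg(395) = 14; N(395) = {203, 501, 739, 175, 465, 238, 318, 869, 327, 495, 139, 852, 354, 233}.
deg(379) = 14; N(379) = {603, 203, 175, 465, 238, 923, 965, 327, 877, 970, 495, 240, 176, 233}.
Vertex 354 has 14 neighbors: 203, 683, 661, 465, 318, 965, 768, 327, 970, 139, 395, 240, 628, 233.
deg(358) = 14; N(358) = {603, 501, 739, 683, 175, 661, 923, 318, 327, 139, 810, 240, 176, 233}.
14-regular, N=29; Paley(29): SR with (k,λ,μ)=(14,6,7).
spec(A) ≈ [14.0, 2.193, -3.193] (distinct, 3 d.p.).
−29·(-sqrt(29)/2 - 1/2) / ((14)−(-sqrt(29)/2 - 1/2)) = sqrt(29) = ϑ(G).
ϑ(G) ≈ 5.3851648.

sqrt(29)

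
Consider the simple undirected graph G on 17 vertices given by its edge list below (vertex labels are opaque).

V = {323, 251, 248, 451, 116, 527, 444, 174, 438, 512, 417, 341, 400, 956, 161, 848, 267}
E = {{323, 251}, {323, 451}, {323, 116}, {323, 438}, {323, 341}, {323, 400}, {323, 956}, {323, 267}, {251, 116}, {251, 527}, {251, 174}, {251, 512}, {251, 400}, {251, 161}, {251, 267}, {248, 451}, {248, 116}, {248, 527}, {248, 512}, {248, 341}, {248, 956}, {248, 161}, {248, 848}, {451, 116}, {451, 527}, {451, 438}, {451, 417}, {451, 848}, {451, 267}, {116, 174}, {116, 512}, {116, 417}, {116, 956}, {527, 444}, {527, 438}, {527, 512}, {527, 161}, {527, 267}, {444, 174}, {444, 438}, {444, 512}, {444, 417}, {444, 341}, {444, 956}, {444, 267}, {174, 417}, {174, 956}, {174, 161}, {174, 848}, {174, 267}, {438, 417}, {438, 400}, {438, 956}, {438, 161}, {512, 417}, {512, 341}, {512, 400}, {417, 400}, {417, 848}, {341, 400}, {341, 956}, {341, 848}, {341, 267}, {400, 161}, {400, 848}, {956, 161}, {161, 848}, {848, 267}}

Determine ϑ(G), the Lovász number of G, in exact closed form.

sqrt(17)

Vertex 417 has 8 neighbors: 451, 116, 444, 174, 438, 512, 400, 848.
deg(444) = 8; N(444) = {527, 174, 438, 512, 417, 341, 956, 267}.
deg(323) = 8; N(323) = {251, 451, 116, 438, 341, 400, 956, 267}.
Vertex 161 has 8 neighbors: 251, 248, 527, 174, 438, 400, 956, 848.
Regular of degree 8 on 17 vertices: strongly regular (17,8,3,4).
spec(A) ≈ [8.0, 1.5616, -2.5616] (distinct, 4 d.p.).
ϑ = −N·λ_min/(λ_max−λ_min) = −17·(-sqrt(17)/2 - 1/2)/(8−(-sqrt(17)/2 - 1/2)) = sqrt(17).
Numerically 4.12310563.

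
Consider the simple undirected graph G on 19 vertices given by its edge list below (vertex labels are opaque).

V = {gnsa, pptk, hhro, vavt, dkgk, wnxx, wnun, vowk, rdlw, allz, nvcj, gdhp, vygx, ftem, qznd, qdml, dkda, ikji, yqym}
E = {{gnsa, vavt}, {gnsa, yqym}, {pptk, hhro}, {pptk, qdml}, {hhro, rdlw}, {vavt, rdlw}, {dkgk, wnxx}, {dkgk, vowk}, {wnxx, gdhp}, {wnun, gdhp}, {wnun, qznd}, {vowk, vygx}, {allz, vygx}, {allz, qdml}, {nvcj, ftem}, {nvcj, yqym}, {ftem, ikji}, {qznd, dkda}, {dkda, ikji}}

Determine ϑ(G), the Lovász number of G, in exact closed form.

19*cos(pi/19)/(cos(pi/19) + 1)

Vertex qdml has 2 neighbors: pptk, allz.
deg(vygx) = 2; N(vygx) = {vowk, allz}.
Vertex vavt has 2 neighbors: gnsa, rdlw.
deg(allz) = 2; N(allz) = {vygx, qdml}.
Regular of degree 2 on 19 vertices: the odd cycle C_{19}.
The 10 distinct eigenvalues: [2.0, 1.891634, 1.578281, 1.093896, 0.490971, -0.165159, -0.803391, -1.354563, -1.758948, -1.972723].
Lovász: ϑ = −19(-2*cos(pi/19))/(2+-(-1)*2*cos(pi/19)) = 19*cos(pi/19)/(cos(pi/19) + 1).
ϑ(G) ≈ 9.4348.
Sandwich: α(G)=9 ≤ ϑ(G)=19*cos(pi/19)/(cos(pi/19) + 1) ≤ χ(Ḡ)=10 (both strict).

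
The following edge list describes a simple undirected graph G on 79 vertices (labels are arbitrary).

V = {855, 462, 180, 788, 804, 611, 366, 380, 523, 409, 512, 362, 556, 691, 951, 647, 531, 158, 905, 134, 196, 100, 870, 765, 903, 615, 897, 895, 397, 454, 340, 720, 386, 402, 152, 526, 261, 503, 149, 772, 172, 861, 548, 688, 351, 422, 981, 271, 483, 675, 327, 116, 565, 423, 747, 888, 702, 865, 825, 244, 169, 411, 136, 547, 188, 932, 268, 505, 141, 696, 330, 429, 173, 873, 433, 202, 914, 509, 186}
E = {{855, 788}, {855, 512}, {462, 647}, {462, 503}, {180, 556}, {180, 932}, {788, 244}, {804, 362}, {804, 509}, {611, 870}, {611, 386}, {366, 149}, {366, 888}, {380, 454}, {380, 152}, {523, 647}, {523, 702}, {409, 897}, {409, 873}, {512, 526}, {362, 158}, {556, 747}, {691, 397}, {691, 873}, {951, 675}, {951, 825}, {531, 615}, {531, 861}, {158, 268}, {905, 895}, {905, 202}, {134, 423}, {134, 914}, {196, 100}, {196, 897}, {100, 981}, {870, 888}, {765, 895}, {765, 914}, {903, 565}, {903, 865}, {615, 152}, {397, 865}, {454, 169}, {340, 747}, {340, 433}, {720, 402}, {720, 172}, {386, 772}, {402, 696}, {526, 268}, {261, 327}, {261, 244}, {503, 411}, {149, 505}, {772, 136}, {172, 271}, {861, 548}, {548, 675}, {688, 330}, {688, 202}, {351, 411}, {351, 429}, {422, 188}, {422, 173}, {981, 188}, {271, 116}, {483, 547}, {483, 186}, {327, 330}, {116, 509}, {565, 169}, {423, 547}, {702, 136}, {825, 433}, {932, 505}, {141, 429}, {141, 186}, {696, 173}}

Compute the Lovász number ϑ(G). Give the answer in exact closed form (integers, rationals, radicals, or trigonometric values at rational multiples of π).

79*cos(pi/79)/(cos(pi/79) + 1)

N(888) = {366, 870}, |N(888)| = 2.
deg(402) = 2; N(402) = {720, 696}.
deg(509) = 2; N(509) = {804, 116}.
N(196) = {100, 897}, |N(196)| = 2.
G on 79 vertices is 2-regular; a single 79-cycle (edge-transitive).
Distinct eigenvalues (to 3 d.p.): [2.0, 1.994, 1.975, 1.943, 1.9, 1.844, 1.777, 1.698, 1.609, 1.509, 1.4, 1.282, 1.156, 1.023, 0.883, 0.738, 0.588, 0.434, 0.277, 0.119, -0.04, -0.199, -0.356, -0.511, -0.663, -0.811, -0.954, -1.09, -1.22, -1.342, -1.456, -1.56, -1.655, -1.739, -1.812, -1.873, -1.923, -1.961, -1.986, -1.998].
−79·(-2*cos(pi/79)) / ((2)−(-2*cos(pi/79))) = 79*cos(pi/79)/(cos(pi/79) + 1) = ϑ(G).
= 39.484379420… (decimal).
Sandwich: α(G)=39 ≤ ϑ(G)=79*cos(pi/79)/(cos(pi/79) + 1) ≤ χ(Ḡ)=40 (both strict).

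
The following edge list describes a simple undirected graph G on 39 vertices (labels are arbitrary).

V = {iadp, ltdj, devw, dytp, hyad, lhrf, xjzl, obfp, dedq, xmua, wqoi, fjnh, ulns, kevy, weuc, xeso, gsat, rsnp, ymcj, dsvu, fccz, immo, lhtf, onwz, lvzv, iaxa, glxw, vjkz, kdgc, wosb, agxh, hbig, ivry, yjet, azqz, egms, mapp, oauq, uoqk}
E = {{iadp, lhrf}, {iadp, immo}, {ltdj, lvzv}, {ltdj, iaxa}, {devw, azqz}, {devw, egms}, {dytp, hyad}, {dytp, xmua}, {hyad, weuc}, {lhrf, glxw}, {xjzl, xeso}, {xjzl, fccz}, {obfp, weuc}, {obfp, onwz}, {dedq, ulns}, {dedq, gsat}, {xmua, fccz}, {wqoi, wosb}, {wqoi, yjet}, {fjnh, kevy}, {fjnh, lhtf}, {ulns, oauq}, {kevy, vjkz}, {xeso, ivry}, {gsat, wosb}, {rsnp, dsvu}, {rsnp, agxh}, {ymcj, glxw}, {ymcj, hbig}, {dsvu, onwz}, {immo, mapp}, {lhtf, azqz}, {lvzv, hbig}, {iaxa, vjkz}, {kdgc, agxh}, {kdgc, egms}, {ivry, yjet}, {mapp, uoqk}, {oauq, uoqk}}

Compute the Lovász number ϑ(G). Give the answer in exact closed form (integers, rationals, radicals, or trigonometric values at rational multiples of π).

39*cos(pi/39)/(cos(pi/39) + 1)

N(ltdj) = {lvzv, iaxa}, |N(ltdj)| = 2.
deg(kevy) = 2; N(kevy) = {fjnh, vjkz}.
deg(ymcj) = 2; N(ymcj) = {glxw, hbig}.
deg(wosb) = 2; N(wosb) = {wqoi, gsat}.
deg(v) = 2 for all v (|V|=39); this is C_{39}, the 39-cycle.
spec(A) ≈ [2.0, 1.974, 1.897, 1.771, 1.599, 1.385, 1.136, 0.857, 0.556, 0.241, -0.081, -0.4, -0.709, -1.0, -1.265, -1.497, -1.69, -1.84, -1.942, -1.994] (distinct, 3 d.p.).
ϑ = −N·λ_min/(λ_max−λ_min) = −39·(-2*cos(pi/39))/(2−(-2*cos(pi/39))) = 39*cos(pi/39)/(cos(pi/39) + 1).
≈ 19.468332410 (to 9 d.p.).
Check 19 ≤ 39*cos(pi/39)/(cos(pi/39) + 1) ≤ 20: both strict.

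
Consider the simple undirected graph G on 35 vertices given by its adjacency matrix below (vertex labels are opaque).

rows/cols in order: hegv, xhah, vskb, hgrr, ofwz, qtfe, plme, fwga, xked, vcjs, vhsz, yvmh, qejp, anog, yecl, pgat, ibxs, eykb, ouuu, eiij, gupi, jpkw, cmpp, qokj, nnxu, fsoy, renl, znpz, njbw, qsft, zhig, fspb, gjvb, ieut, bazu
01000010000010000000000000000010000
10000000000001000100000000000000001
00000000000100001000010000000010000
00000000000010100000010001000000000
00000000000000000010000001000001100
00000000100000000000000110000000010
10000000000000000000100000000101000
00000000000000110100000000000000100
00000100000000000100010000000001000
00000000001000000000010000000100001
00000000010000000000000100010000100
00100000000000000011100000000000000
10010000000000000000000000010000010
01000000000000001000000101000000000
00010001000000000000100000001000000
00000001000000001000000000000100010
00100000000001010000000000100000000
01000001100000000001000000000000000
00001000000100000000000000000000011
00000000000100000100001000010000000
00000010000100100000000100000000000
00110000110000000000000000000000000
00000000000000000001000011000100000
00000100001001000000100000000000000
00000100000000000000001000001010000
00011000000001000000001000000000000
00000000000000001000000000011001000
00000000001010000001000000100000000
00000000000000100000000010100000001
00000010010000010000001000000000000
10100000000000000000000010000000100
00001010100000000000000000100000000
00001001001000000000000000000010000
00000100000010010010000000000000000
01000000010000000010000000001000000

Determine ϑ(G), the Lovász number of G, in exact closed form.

N(ofwz) = {ouuu, fsoy, fspb, gjvb}, |N(ofwz)| = 4.
Vertex hegv has 4 neighbors: xhah, plme, qejp, zhig.
N(gupi) = {plme, yvmh, yecl, qokj}, |N(gupi)| = 4.
Vertex anog has 4 neighbors: xhah, ibxs, qokj, fsoy.
deg(v) = 4 for all v (|V|=35); Kneser K(7,3) on C(7,3)=35 vertices.
The 4 distinct eigenvalues: [4.0, 2.0, -1.0, -3.0].
Lovász (edge-transitive): ϑ = −35·(-3)/((4)−(-3)) = 15.
ϑ(G) ≈ 15.0000000.

15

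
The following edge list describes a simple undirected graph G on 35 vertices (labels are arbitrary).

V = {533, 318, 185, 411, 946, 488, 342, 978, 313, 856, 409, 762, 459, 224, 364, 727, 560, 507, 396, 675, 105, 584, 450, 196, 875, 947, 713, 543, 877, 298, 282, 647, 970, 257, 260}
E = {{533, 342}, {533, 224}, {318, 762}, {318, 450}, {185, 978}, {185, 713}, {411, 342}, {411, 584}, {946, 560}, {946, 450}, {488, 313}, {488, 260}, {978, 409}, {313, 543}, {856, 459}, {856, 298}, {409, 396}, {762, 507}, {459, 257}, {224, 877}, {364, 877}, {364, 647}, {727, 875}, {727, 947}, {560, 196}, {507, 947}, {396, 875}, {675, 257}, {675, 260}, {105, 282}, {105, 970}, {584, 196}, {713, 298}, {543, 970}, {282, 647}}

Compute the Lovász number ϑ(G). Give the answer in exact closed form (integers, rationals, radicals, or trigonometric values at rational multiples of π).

N(584) = {411, 196}, |N(584)| = 2.
deg(970) = 2; N(970) = {105, 543}.
Vertex 313 has 2 neighbors: 488, 543.
deg(533) = 2; N(533) = {342, 224}.
2-regular, N=35; the odd cycle C_{35}.
Distinct eigenvalues (to 4 d.p.): [2.0, 1.9679, 1.8725, 1.7169, 1.5061, 1.247, 0.9477, 0.618, 0.2685, -0.0897, -0.445, -0.7861, -1.1018, -1.3821, -1.618, -1.8019, -1.9279, -1.9919].
ϑ = −N·λ_min/(λ_max−λ_min) = −35·(-2*cos(pi/35))/(2−(-2*cos(pi/35))) = 35*cos(pi/35)/(cos(pi/35) + 1).
= 17.46470403… (decimal).
17 ≤ 35*cos(pi/35)/(cos(pi/35) + 1) ≤ 18: both strict.

35*cos(pi/35)/(cos(pi/35) + 1)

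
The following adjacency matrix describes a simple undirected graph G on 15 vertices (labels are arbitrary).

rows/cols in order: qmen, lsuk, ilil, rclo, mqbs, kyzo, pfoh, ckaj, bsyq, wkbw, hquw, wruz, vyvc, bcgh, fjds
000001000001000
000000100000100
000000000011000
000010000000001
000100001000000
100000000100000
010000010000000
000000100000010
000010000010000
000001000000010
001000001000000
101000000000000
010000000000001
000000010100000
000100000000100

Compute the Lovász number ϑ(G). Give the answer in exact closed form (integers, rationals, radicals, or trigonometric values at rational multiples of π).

15*cos(pi/15)/(cos(pi/15) + 1)

deg(fjds) = 2; N(fjds) = {rclo, vyvc}.
deg(kyzo) = 2; N(kyzo) = {qmen, wkbw}.
N(vyvc) = {lsuk, fjds}, |N(vyvc)| = 2.
N(rclo) = {mqbs, fjds}, |N(rclo)| = 2.
Regular of degree 2 on 15 vertices: a single 15-cycle (edge-transitive).
spec(A) ≈ [2.0, 1.8271, 1.3383, 0.618, -0.2091, -1.0, -1.618, -1.9563] (distinct, 4 d.p.).
−15·(-2*cos(pi/15)) / ((2)−(-2*cos(pi/15))) = 15*cos(pi/15)/(cos(pi/15) + 1) = ϑ(G).
Numerically 7.4171482.
Check 7 ≤ 15*cos(pi/15)/(cos(pi/15) + 1) ≤ 8: both strict.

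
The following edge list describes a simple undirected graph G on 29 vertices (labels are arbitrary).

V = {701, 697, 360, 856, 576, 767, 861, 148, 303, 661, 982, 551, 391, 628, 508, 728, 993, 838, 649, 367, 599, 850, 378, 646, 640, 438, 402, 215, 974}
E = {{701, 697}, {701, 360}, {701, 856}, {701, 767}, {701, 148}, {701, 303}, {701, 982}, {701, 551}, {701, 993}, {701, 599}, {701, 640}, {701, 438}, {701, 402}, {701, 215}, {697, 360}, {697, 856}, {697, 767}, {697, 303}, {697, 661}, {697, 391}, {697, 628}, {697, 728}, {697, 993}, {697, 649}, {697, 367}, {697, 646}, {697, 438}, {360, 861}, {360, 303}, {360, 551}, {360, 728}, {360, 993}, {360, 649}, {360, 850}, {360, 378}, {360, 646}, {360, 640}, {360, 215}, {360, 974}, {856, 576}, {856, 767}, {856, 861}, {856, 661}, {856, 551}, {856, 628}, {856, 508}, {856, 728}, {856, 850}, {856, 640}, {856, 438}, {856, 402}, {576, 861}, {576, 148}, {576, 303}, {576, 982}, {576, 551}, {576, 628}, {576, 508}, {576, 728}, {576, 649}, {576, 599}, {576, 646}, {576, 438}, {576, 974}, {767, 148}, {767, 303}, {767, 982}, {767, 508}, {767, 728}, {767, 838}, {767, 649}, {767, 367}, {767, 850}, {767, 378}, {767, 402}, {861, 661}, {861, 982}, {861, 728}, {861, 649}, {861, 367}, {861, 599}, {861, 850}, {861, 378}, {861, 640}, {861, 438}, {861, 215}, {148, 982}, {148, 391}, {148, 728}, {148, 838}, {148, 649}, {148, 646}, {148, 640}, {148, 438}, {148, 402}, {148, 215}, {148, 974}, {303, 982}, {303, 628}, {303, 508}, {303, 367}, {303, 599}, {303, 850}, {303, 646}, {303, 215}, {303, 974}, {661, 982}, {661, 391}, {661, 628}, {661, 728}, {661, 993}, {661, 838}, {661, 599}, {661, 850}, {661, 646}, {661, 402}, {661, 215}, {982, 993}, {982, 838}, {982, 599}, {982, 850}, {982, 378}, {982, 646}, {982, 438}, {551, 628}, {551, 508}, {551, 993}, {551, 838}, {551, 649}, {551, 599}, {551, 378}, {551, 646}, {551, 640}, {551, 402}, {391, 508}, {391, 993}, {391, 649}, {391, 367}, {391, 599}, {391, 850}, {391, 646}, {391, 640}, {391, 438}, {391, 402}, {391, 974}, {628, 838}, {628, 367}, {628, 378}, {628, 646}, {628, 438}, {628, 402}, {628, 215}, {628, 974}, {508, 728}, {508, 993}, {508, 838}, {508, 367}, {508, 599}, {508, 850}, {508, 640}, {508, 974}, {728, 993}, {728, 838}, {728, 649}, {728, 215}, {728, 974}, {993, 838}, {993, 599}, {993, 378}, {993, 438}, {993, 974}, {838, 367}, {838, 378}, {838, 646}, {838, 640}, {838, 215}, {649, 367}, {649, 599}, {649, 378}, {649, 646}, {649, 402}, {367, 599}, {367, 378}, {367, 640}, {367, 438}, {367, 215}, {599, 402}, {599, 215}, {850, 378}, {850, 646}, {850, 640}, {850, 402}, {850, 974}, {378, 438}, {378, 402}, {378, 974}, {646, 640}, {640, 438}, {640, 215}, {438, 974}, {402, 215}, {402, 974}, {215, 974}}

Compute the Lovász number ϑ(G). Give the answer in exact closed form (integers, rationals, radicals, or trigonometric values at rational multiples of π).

deg(701) = 14; N(701) = {697, 360, 856, 767, 148, 303, 982, 551, 993, 599, 640, 438, 402, 215}.
deg(391) = 14; N(391) = {697, 148, 661, 508, 993, 649, 367, 599, 850, 646, 640, 438, 402, 974}.
deg(974) = 14; N(974) = {360, 576, 148, 303, 391, 628, 508, 728, 993, 850, 378, 438, 402, 215}.
N(367) = {697, 767, 861, 303, 391, 628, 508, 838, 649, 599, 378, 640, 438, 215}, |N(367)| = 14.
29-vertex 14-regular graph: Paley(29): SR with (k,λ,μ)=(14,6,7).
The 3 distinct eigenvalues: [14.0, 2.1926, -3.1926].
Lovász: ϑ = −29(-sqrt(29)/2 - 1/2)/(14+-(-sqrt(29)/2 - 1/2)) = sqrt(29).
Numerically 5.38516.

sqrt(29)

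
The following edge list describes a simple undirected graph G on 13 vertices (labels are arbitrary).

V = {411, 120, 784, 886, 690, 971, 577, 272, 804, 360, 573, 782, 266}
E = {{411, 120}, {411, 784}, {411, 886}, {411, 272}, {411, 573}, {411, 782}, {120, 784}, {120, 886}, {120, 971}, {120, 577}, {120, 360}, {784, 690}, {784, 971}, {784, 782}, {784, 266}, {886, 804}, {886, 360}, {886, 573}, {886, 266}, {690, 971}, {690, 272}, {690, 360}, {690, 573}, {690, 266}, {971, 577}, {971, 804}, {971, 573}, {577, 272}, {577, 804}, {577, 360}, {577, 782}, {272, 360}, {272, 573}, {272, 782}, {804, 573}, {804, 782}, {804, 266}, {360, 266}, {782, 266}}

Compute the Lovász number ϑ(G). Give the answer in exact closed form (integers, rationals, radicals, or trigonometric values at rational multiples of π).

sqrt(13)

deg(272) = 6; N(272) = {411, 690, 577, 360, 573, 782}.
Vertex 804 has 6 neighbors: 886, 971, 577, 573, 782, 266.
N(573) = {411, 886, 690, 971, 272, 804}, |N(573)| = 6.
N(784) = {411, 120, 690, 971, 782, 266}, |N(784)| = 6.
Every vertex has degree 6 (N=13); strongly regular (13,6,2,3).
The 3 distinct eigenvalues: [6.0, 1.302776, -2.302776].
λ_max=6, λ_min=-sqrt(13)/2 - 1/2; ϑ = −13·λ_min/(λ_max−λ_min) = sqrt(13).
= 3.6056… (decimal).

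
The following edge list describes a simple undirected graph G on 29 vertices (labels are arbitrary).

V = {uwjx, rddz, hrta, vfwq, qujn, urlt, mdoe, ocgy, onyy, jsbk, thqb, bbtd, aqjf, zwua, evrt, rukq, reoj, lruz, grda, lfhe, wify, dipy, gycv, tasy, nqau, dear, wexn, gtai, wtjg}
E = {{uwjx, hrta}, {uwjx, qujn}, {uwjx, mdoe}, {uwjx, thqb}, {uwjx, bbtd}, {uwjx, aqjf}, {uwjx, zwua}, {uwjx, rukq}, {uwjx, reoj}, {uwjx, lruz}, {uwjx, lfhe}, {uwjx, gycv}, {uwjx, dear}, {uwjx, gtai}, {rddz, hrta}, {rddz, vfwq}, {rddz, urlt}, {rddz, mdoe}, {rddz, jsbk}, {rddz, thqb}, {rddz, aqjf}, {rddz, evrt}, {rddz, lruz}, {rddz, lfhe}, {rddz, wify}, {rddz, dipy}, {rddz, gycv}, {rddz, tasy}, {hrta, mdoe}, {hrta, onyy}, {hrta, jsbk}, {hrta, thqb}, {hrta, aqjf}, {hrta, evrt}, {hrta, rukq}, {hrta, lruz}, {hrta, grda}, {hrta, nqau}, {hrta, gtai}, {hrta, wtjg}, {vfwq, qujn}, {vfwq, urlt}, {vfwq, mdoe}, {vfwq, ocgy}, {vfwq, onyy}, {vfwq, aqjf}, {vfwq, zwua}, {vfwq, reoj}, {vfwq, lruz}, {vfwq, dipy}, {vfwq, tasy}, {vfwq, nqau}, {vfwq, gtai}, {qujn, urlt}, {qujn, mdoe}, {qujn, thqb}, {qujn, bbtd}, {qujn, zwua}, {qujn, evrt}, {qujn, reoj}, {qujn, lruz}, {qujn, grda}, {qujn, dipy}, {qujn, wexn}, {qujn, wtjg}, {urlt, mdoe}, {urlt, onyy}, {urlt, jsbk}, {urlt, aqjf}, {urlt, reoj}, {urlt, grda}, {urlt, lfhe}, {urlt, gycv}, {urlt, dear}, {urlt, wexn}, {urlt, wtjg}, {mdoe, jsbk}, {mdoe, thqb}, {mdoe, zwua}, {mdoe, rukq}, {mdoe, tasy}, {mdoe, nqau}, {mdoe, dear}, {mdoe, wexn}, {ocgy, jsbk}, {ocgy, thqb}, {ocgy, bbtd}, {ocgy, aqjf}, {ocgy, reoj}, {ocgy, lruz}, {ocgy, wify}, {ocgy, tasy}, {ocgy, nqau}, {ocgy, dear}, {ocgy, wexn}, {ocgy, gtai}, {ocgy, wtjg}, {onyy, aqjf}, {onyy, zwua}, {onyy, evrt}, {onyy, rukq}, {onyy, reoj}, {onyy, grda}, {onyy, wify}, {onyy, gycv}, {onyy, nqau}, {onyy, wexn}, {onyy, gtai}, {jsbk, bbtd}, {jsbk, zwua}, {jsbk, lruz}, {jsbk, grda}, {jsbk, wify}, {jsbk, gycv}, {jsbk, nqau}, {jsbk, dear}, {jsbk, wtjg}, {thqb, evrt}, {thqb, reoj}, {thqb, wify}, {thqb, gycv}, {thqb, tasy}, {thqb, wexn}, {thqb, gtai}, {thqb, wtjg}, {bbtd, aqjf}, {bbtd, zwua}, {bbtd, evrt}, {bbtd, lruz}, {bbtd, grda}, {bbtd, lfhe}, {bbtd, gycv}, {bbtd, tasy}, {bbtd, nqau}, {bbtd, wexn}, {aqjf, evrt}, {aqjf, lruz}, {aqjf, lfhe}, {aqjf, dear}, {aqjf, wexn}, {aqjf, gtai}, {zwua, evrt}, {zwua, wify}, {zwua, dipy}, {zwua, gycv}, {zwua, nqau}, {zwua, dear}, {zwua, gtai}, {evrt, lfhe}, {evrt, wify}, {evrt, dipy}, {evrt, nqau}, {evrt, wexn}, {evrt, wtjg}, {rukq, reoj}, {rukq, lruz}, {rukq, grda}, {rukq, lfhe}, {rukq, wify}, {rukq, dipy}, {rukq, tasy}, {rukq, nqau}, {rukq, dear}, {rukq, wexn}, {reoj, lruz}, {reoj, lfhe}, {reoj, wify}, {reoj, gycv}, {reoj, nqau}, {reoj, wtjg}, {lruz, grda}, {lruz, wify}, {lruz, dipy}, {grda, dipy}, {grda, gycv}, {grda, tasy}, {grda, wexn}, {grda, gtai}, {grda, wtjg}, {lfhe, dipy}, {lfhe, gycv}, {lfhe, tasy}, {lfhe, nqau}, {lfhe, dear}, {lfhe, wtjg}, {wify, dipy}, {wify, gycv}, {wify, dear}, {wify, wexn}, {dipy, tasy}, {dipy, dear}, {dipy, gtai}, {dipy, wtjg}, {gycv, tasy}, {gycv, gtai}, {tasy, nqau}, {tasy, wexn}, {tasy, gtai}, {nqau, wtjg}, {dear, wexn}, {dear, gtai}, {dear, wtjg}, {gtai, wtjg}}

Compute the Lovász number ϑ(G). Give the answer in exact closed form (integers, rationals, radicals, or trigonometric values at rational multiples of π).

sqrt(29)

deg(urlt) = 14; N(urlt) = {rddz, vfwq, qujn, mdoe, onyy, jsbk, aqjf, reoj, grda, lfhe, gycv, dear, wexn, wtjg}.
N(vfwq) = {rddz, qujn, urlt, mdoe, ocgy, onyy, aqjf, zwua, reoj, lruz, dipy, tasy, nqau, gtai}, |N(vfwq)| = 14.
N(jsbk) = {rddz, hrta, urlt, mdoe, ocgy, bbtd, zwua, lruz, grda, wify, gycv, nqau, dear, wtjg}, |N(jsbk)| = 14.
N(wtjg) = {hrta, qujn, urlt, ocgy, jsbk, thqb, evrt, reoj, grda, lfhe, dipy, nqau, dear, gtai}, |N(wtjg)| = 14.
29-vertex 14-regular graph: Paley(29): SR with (k,λ,μ)=(14,6,7).
spec(A) ≈ [14.0, 2.1926, -3.1926] (distinct, 4 d.p.).
Lovász: ϑ = −29(-sqrt(29)/2 - 1/2)/(14+-(-sqrt(29)/2 - 1/2)) = sqrt(29).
= 5.3852… (decimal).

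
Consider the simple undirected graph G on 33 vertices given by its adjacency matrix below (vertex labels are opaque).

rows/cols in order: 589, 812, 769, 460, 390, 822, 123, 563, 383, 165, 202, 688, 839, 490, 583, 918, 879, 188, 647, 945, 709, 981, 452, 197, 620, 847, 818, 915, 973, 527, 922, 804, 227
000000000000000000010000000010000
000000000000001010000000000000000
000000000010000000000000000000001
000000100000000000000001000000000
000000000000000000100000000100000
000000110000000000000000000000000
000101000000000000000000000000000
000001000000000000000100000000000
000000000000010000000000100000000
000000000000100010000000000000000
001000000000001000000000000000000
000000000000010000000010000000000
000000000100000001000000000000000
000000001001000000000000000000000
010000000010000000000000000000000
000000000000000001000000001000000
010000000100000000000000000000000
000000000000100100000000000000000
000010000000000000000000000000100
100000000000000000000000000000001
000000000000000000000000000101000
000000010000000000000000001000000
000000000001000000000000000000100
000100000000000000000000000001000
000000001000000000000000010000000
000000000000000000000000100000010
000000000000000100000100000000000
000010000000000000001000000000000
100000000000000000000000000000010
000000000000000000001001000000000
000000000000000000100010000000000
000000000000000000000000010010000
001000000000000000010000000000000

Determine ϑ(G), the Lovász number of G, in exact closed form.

deg(812) = 2; N(812) = {583, 879}.
deg(583) = 2; N(583) = {812, 202}.
deg(123) = 2; N(123) = {460, 822}.
N(822) = {123, 563}, |N(822)| = 2.
Every vertex has degree 2 (N=33); this is C_{33}, the 33-cycle.
Distinct eigenvalues (to 3 d.p.): [2.0, 1.964, 1.857, 1.683, 1.447, 1.16, 0.831, 0.472, 0.095, -0.285, -0.654, -1.0, -1.31, -1.572, -1.778, -1.919, -1.991].
ϑ = −N·λ_min/(λ_max−λ_min) = −33·(-2*cos(pi/33))/(2−(-2*cos(pi/33))) = 33*cos(pi/33)/(cos(pi/33) + 1).
= 16.4626… (decimal).
Check 16 ≤ 33*cos(pi/33)/(cos(pi/33) + 1) ≤ 17: both strict.

33*cos(pi/33)/(cos(pi/33) + 1)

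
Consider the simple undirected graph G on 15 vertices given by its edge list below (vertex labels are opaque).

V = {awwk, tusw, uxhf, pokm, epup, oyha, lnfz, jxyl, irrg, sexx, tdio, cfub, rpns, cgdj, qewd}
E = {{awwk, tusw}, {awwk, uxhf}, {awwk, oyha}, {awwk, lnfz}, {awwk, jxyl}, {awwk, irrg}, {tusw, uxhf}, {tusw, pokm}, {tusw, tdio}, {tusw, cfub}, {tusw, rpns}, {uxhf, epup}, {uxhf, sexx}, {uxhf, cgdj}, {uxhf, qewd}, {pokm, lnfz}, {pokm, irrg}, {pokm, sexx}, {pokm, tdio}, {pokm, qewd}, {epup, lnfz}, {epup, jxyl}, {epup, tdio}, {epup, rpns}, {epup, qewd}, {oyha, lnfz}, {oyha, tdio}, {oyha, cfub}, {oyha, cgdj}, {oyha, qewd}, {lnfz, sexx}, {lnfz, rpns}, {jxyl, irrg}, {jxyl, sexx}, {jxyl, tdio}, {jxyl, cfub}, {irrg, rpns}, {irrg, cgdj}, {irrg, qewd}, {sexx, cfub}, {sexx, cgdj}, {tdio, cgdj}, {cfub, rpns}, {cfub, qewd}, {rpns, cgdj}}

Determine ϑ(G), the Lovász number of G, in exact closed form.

5

deg(cgdj) = 6; N(cgdj) = {uxhf, oyha, irrg, sexx, tdio, rpns}.
deg(tusw) = 6; N(tusw) = {awwk, uxhf, pokm, tdio, cfub, rpns}.
N(sexx) = {uxhf, pokm, lnfz, jxyl, cfub, cgdj}, |N(sexx)| = 6.
deg(awwk) = 6; N(awwk) = {tusw, uxhf, oyha, lnfz, jxyl, irrg}.
15-vertex 6-regular graph: this is K(6,2), the Kneser graph.
spec(A) ≈ [6.0, 1.0, -3.0] (distinct, 5 d.p.).
With N=15: ϑ(G) = 15·(-1*(-3))/(6−(-3)) = 5.
≈ 5.000000000 (to 9 d.p.).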